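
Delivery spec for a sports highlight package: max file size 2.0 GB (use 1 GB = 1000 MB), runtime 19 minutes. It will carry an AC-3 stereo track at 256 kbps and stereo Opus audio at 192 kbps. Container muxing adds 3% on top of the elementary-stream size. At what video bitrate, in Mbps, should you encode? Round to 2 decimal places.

13.18 Mbps

Budget: 2.0 GB = 16000.0 Mb.
Stream payload after overhead: 16000.0 / 1.03 = 15534.0 Mb.
19 min = 1140 s
Total bitrate budget: 15534.0 Mb / 1140 s = 13.626 Mbps.
Audio total: 256 + 192 = 448 kbps = 0.448 Mbps.
Video: 13.626 − 0.448 = 13.178 Mbps.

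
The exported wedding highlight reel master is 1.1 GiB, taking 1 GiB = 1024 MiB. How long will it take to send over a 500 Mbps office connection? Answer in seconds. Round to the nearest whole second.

19 seconds

File: 1.1 GiB = 9448.9 Mb.
At 500 Mbps: 9448.9 / 500 = 18.9 s ≈ 18.9 seconds.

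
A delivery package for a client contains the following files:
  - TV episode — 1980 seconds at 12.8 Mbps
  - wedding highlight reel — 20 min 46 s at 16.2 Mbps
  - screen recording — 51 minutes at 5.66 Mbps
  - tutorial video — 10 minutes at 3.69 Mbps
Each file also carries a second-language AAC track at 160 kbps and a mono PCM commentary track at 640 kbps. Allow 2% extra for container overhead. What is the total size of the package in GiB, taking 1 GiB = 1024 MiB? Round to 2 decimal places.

Audio total: 160 + 640 = 800 kbps = 0.800 Mbps.
TV episode: 13.600 Mbps × 1980 s × 1.02 = 27466.6 Mb
wedding highlight reel: 17.000 Mbps × 1246 s × 1.02 = 21605.6 Mb
screen recording: 6.460 Mbps × 3060 s × 1.02 = 20163.0 Mb
tutorial video: 4.490 Mbps × 600 s × 1.02 = 2747.9 Mb
Total: 71983.0 Mb = 8997.9 MB.
= 8.380 GiB.

8.38 GiB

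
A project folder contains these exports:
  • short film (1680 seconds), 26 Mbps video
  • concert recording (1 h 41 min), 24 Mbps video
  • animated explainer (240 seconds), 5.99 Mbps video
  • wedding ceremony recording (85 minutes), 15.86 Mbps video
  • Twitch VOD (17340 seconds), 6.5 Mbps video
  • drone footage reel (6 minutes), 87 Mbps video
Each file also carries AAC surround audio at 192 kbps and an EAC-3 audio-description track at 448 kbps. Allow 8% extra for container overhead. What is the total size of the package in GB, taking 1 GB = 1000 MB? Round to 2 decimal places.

Audio total: 192 + 448 = 640 kbps = 0.640 Mbps.
short film: 26.640 Mbps × 1680 s × 1.08 = 48335.6 Mb
concert recording: 24.640 Mbps × 6060 s × 1.08 = 161263.9 Mb
animated explainer: 6.630 Mbps × 240 s × 1.08 = 1718.5 Mb
wedding ceremony recording: 16.500 Mbps × 5100 s × 1.08 = 90882.0 Mb
Twitch VOD: 7.140 Mbps × 17340 s × 1.08 = 133712.2 Mb
drone footage reel: 87.640 Mbps × 360 s × 1.08 = 34074.4 Mb
Total: 469986.6 Mb = 58748.3 MB.
= 58.75 GB.

58.75 GB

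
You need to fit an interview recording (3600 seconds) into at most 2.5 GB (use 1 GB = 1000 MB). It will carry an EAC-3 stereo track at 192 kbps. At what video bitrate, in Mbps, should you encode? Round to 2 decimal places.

Budget: 2.5 GB = 20000.0 Mb.
Total bitrate budget: 20000.0 Mb / 3600 s = 5.556 Mbps.
Audio: 192 kbps = 0.192 Mbps.
Video: 5.556 − 0.192 = 5.364 Mbps.

5.36 Mbps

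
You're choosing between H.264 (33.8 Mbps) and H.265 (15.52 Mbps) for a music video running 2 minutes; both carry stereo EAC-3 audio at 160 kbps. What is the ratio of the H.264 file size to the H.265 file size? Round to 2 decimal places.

2.17

2 min = 120 s
Audio: 160 kbps = 0.160 Mbps.
H.264: 33.960 Mbps × 120 s = 4075.2 Mb = 509.400 MB.
H.265: 15.680 Mbps × 120 s = 1881.6 Mb = 235.200 MB.
Ratio: 509.400 / 235.200 = 2.166.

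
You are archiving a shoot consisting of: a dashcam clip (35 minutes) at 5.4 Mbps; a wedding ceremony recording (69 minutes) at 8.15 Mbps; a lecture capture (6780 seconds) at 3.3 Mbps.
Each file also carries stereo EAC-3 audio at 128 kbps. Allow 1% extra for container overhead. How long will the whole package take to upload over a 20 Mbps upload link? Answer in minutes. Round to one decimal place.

58.2 minutes

Audio: 128 kbps = 0.128 Mbps.
dashcam clip: 5.528 Mbps × 2100 s × 1.01 = 11724.9 Mb
wedding ceremony recording: 8.278 Mbps × 4140 s × 1.01 = 34613.6 Mb
lecture capture: 3.428 Mbps × 6780 s × 1.01 = 23474.3 Mb
Total: 69812.8 Mb = 8726.6 MB.
At 20 Mbps: 69812.8 / 20 = 3491 s ≈ 58.2 minutes.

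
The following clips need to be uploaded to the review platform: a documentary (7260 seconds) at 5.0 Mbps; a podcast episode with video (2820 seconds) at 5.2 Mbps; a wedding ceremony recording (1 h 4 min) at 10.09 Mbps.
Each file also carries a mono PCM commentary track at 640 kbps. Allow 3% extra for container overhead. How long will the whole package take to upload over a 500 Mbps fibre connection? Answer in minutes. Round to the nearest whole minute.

3 minutes

Audio: 640 kbps = 0.640 Mbps.
documentary: 5.640 Mbps × 7260 s × 1.03 = 42174.8 Mb
podcast episode with video: 5.840 Mbps × 2820 s × 1.03 = 16962.9 Mb
wedding ceremony recording: 10.730 Mbps × 3840 s × 1.03 = 42439.3 Mb
Total: 101577.0 Mb = 12697.1 MB.
At 500 Mbps: 101577.0 / 500 = 203 s ≈ 3.39 minutes.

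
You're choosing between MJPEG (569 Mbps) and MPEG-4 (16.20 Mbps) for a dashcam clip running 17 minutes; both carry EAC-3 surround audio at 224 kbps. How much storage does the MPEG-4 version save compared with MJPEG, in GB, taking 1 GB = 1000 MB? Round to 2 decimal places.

70.48 GB

17 min = 1020 s
Audio: 224 kbps = 0.224 Mbps.
MJPEG: 569.224 Mbps × 1020 s = 580608.5 Mb = 72.576 GB.
MPEG-4: 16.424 Mbps × 1020 s = 16752.5 Mb = 2.094 GB.
Saving: 72.576 − 2.094 = 70.482 GB.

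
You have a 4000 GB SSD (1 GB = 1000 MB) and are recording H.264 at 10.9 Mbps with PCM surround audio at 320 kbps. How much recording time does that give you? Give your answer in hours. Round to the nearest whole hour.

792 hours

Audio: 320 kbps = 0.320 Mbps.
Total bitrate: 10.9 + 0.320 = 11.220 Mbps.
Capacity: 4000 GB = 32,000,000 Mb.
Recording time: 32,000,000 / 11.220 = 2,852,050 s ≈ 792 hours.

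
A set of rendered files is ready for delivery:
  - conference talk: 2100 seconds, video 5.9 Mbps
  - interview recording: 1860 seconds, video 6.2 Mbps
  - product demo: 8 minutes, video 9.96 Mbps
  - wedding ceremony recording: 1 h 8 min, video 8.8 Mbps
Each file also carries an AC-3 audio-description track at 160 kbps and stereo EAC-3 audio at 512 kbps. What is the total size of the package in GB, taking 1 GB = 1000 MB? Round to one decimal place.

8.8 GB

Audio total: 160 + 512 = 672 kbps = 0.672 Mbps.
conference talk: 6.572 Mbps × 2100 s = 13801.2 Mb
interview recording: 6.872 Mbps × 1860 s = 12781.9 Mb
product demo: 10.632 Mbps × 480 s = 5103.4 Mb
wedding ceremony recording: 9.472 Mbps × 4080 s = 38645.8 Mb
Total: 70332.2 Mb = 8791.5 MB.
= 8.792 GB.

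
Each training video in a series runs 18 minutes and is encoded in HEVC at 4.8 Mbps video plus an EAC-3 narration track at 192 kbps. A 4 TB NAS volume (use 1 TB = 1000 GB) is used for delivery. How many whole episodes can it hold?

18 min = 1080 s
Audio: 192 kbps = 0.192 Mbps.
Total bitrate: 4.992 Mbps.
Per item: 4.992 Mbps × 1080 s = 5,391 Mb = 673.9 MB.
Capacity: 4 TB = 32,000,000 Mb; 5935.42 items → 5935 complete.

5935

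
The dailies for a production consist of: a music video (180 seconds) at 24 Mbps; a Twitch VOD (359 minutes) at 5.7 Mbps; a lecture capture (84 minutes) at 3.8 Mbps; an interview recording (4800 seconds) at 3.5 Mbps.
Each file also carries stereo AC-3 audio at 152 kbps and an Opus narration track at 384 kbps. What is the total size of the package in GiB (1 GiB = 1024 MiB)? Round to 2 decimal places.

Audio total: 152 + 384 = 536 kbps = 0.536 Mbps.
music video: 24.536 Mbps × 180 s = 4416.5 Mb
Twitch VOD: 6.236 Mbps × 21540 s = 134323.4 Mb
lecture capture: 4.336 Mbps × 5040 s = 21853.4 Mb
interview recording: 4.036 Mbps × 4800 s = 19372.8 Mb
Total: 179966.2 Mb = 22495.8 MB.
= 20.95 GiB.

20.95 GiB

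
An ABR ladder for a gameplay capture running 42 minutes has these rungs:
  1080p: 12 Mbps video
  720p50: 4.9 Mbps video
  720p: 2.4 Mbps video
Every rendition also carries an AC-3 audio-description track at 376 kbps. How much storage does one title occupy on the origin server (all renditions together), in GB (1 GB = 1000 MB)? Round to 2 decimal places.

6.43 GB

42 min = 2520 s
Audio: 376 kbps = 0.376 Mbps.
Sum of rendition bitrates: (12+0.376) + (4.9+0.376) + (2.4+0.376) = 20.428 Mbps.
× 2520 s = 51,479 Mb = 6,435 MB = 6.435 GB.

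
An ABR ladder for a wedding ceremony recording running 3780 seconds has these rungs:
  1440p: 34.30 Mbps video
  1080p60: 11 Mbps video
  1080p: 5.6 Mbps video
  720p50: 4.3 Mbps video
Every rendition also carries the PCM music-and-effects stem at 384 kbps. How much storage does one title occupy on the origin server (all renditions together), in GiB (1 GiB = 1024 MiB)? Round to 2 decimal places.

24.97 GiB

Audio: 384 kbps = 0.384 Mbps.
Sum of rendition bitrates: (34.30+0.384) + (11+0.384) + (5.6+0.384) + (4.3+0.384) = 56.736 Mbps.
× 3780 s = 214,462 Mb = 26,808 MB = 24.97 GiB.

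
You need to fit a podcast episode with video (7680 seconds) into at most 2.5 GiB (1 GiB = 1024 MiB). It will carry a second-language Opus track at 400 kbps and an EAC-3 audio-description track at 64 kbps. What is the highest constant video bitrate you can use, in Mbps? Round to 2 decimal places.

Budget: 2.5 GiB = 21474.8 Mb.
Total bitrate budget: 21474.8 Mb / 7680 s = 2.796 Mbps.
Audio total: 400 + 64 = 464 kbps = 0.464 Mbps.
Video: 2.796 − 0.464 = 2.332 Mbps.

2.33 Mbps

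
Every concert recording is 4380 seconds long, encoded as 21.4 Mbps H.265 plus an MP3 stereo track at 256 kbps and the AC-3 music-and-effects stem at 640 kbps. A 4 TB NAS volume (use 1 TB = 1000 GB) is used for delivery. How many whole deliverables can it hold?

Audio total: 256 + 640 = 896 kbps = 0.896 Mbps.
Total bitrate: 22.296 Mbps.
Per item: 22.296 Mbps × 4380 s = 97,656 Mb = 12,207 MB.
Capacity: 4 TB = 32,000,000 Mb; 327.68 items → 327 complete.

327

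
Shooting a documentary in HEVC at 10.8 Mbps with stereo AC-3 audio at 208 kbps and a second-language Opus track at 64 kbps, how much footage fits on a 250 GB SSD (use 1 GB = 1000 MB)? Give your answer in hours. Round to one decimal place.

50.2 hours

Audio total: 208 + 64 = 272 kbps = 0.272 Mbps.
Total bitrate: 10.8 + 0.272 = 11.072 Mbps.
Capacity: 250 GB = 2,000,000 Mb.
Recording time: 2,000,000 / 11.072 = 180,636 s ≈ 50.2 hours.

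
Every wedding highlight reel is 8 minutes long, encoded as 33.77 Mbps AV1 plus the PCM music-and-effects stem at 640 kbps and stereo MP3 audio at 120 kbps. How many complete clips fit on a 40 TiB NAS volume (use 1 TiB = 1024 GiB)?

8 min = 480 s
Audio total: 640 + 120 = 760 kbps = 0.760 Mbps.
Total bitrate: 34.530 Mbps.
Per item: 34.530 Mbps × 480 s = 16,574 Mb = 2,072 MB.
Capacity: 40 TiB = 351,843,721 Mb; 21228.14 items → 21228 complete.

21228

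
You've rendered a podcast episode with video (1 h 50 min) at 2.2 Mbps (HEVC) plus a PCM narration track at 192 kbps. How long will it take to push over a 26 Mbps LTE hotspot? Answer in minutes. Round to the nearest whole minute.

1 h 50 min = 110 min = 6600 s
Audio: 192 kbps = 0.192 Mbps.
Total bitrate: 2.392 Mbps.
File: 2.392 Mbps × 6600 s = 15787.2 Mb.
At 26 Mbps: 15787.2 / 26 = 607.2 s ≈ 10.1 minutes.

10 minutes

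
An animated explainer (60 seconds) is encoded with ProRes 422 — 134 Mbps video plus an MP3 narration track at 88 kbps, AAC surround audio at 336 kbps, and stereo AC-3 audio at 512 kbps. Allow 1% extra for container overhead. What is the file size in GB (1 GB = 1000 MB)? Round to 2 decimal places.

Audio total: 88 + 336 + 512 = 936 kbps = 0.936 Mbps.
Total bitrate: 134 + 0.936 = 134.936 Mbps.
Stream data: 134.936 Mbps × 60 s = 8096.2 Mb.
With 1% container overhead: ×1.01.
8,177 Mb ÷ 8 = 1,022 MB → 1.022 GB.

1.02 GB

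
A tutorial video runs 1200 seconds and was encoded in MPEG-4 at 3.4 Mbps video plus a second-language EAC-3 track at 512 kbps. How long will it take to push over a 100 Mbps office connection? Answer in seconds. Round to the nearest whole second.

Audio: 512 kbps = 0.512 Mbps.
Total bitrate: 3.912 Mbps.
File: 3.912 Mbps × 1200 s = 4694.4 Mb.
At 100 Mbps: 4694.4 / 100 = 46.9 s ≈ 46.9 seconds.

47 seconds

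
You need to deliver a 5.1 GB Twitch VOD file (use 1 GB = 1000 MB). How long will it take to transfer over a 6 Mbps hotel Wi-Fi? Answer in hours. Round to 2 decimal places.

1.89 hours

File: 5.1 GB = 40800.0 Mb.
At 6 Mbps: 40800.0 / 6 = 6800.0 s ≈ 1.89 hours.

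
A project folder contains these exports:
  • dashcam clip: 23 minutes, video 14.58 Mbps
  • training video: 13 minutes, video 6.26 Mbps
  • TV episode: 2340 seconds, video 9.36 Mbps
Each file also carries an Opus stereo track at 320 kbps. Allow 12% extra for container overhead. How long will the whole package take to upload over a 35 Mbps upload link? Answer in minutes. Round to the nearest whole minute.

26 minutes

Audio: 320 kbps = 0.320 Mbps.
dashcam clip: 14.900 Mbps × 1380 s × 1.12 = 23029.4 Mb
training video: 6.580 Mbps × 780 s × 1.12 = 5748.3 Mb
TV episode: 9.680 Mbps × 2340 s × 1.12 = 25369.3 Mb
Total: 54147.1 Mb = 6768.4 MB.
At 35 Mbps: 54147.1 / 35 = 1547 s ≈ 25.8 minutes.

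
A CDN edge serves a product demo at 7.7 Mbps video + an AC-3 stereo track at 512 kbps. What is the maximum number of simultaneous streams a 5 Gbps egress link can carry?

608

Audio: 512 kbps = 0.512 Mbps.
Per-viewer media rate: 8.212 Mbps.
5 Gbps = 5,000 Mbps; 5,000 / 8.212 = 608.87 → 608 viewers.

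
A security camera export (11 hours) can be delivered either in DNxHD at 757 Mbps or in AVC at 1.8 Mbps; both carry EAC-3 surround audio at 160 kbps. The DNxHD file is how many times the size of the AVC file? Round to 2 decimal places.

386.31

11 h = 39600 s
Audio: 160 kbps = 0.160 Mbps.
DNxHD: 757.160 Mbps × 39600 s = 29983536.0 Mb = 3490.543 GiB.
AVC: 1.960 Mbps × 39600 s = 77616.0 Mb = 9.036 GiB.
Ratio: 3490.543 / 9.036 = 386.306.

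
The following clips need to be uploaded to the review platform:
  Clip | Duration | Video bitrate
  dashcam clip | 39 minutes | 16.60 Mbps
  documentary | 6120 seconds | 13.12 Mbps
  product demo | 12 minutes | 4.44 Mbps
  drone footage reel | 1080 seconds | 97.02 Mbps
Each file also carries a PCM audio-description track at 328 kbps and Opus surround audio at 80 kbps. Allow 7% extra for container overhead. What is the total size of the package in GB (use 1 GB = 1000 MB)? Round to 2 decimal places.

30.94 GB

Audio total: 328 + 80 = 408 kbps = 0.408 Mbps.
dashcam clip: 17.008 Mbps × 2340 s × 1.07 = 42584.6 Mb
documentary: 13.528 Mbps × 6120 s × 1.07 = 88586.8 Mb
product demo: 4.848 Mbps × 720 s × 1.07 = 3734.9 Mb
drone footage reel: 97.428 Mbps × 1080 s × 1.07 = 112587.8 Mb
Total: 247494.1 Mb = 30936.8 MB.
= 30.94 GB.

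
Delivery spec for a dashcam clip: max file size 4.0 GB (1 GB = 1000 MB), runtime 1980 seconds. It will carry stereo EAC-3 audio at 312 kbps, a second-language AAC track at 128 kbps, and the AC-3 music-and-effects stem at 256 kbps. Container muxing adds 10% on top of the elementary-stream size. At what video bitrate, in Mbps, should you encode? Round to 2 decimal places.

Budget: 4.0 GB = 32000.0 Mb.
Stream payload after overhead: 32000.0 / 1.10 = 29090.9 Mb.
Total bitrate budget: 29090.9 Mb / 1980 s = 14.692 Mbps.
Audio total: 312 + 128 + 256 = 696 kbps = 0.696 Mbps.
Video: 14.692 − 0.696 = 13.996 Mbps.

14.00 Mbps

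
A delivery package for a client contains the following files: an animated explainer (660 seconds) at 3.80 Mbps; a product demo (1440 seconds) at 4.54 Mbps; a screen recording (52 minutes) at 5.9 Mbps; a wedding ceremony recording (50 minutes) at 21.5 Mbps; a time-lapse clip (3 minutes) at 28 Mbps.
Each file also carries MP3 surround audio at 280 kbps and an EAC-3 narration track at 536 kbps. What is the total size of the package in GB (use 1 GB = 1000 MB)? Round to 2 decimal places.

12.98 GB

Audio total: 280 + 536 = 816 kbps = 0.816 Mbps.
animated explainer: 4.616 Mbps × 660 s = 3046.6 Mb
product demo: 5.356 Mbps × 1440 s = 7712.6 Mb
screen recording: 6.716 Mbps × 3120 s = 20953.9 Mb
wedding ceremony recording: 22.316 Mbps × 3000 s = 66948.0 Mb
time-lapse clip: 28.816 Mbps × 180 s = 5186.9 Mb
Total: 103848.0 Mb = 12981.0 MB.
= 12.98 GB.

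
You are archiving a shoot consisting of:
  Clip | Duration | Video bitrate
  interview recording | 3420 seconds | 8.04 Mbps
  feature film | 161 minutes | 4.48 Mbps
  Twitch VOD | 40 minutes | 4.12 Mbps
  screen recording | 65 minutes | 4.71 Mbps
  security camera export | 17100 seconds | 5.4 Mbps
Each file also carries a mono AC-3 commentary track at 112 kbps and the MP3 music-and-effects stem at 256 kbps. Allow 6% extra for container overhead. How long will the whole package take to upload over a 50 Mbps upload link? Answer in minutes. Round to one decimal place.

72.4 minutes

Audio total: 112 + 256 = 368 kbps = 0.368 Mbps.
interview recording: 8.408 Mbps × 3420 s × 1.06 = 30480.7 Mb
feature film: 4.848 Mbps × 9660 s × 1.06 = 49641.6 Mb
Twitch VOD: 4.488 Mbps × 2400 s × 1.06 = 11417.5 Mb
screen recording: 5.078 Mbps × 3900 s × 1.06 = 20992.5 Mb
security camera export: 5.768 Mbps × 17100 s × 1.06 = 104550.8 Mb
Total: 217083.0 Mb = 27135.4 MB.
At 50 Mbps: 217083.0 / 50 = 4342 s ≈ 72.4 minutes.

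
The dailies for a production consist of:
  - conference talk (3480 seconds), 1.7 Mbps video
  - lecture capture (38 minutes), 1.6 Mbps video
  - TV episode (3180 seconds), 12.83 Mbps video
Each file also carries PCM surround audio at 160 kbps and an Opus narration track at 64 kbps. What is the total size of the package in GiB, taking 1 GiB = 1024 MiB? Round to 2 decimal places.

6.10 GiB

Audio total: 160 + 64 = 224 kbps = 0.224 Mbps.
conference talk: 1.924 Mbps × 3480 s = 6695.5 Mb
lecture capture: 1.824 Mbps × 2280 s = 4158.7 Mb
TV episode: 13.054 Mbps × 3180 s = 41511.7 Mb
Total: 52366.0 Mb = 6545.7 MB.
= 6.096 GiB.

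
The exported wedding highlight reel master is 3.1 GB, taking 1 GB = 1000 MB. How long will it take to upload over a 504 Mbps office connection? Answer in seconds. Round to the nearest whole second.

49 seconds

File: 3.1 GB = 24800.0 Mb.
At 504 Mbps: 24800.0 / 504 = 49.2 s ≈ 49.2 seconds.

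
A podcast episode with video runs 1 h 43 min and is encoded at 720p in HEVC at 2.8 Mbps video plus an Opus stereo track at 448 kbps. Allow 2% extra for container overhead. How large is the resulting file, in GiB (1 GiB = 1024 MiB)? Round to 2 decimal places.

1 h 43 min = 103 min = 6180 s
Audio: 448 kbps = 0.448 Mbps.
Total bitrate: 2.8 + 0.448 = 3.248 Mbps.
Stream data: 3.248 Mbps × 6180 s = 20072.6 Mb.
With 2% container overhead: ×1.02.
20,474 Mb = 2,559,261,600 bytes ÷ 1,073,741,824 = 2.383 GiB.

2.38 GiB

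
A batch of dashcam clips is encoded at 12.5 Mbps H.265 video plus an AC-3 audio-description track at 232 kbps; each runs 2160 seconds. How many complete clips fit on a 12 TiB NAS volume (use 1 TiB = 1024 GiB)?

3838

Audio: 232 kbps = 0.232 Mbps.
Total bitrate: 12.732 Mbps.
Per item: 12.732 Mbps × 2160 s = 27,501 Mb = 3,438 MB.
Capacity: 12 TiB = 105,553,116 Mb; 3838.14 items → 3838 complete.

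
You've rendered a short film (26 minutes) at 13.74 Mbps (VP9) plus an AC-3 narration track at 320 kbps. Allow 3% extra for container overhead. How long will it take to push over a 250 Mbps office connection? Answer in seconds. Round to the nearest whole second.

90 seconds

26 min = 1560 s
Audio: 320 kbps = 0.320 Mbps.
Total bitrate: 14.060 Mbps.
File: 14.060 Mbps × 1560 s = 21933.6 Mb.
With 3% container overhead: ×1.03. → 22591.6 Mb.
At 250 Mbps: 22591.6 / 250 = 90.4 s ≈ 90.4 seconds.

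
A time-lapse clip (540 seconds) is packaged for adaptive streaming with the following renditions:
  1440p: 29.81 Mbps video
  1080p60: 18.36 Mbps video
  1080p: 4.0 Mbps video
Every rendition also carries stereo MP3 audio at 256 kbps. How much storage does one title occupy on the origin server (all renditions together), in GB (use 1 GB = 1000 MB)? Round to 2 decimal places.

3.57 GB

Audio: 256 kbps = 0.256 Mbps.
Sum of rendition bitrates: (29.81+0.256) + (18.36+0.256) + (4.0+0.256) = 52.938 Mbps.
× 540 s = 28,587 Mb = 3,573 MB = 3.573 GB.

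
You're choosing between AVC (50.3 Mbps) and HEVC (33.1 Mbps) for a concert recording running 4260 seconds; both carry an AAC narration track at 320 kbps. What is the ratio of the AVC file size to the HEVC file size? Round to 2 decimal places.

Audio: 320 kbps = 0.320 Mbps.
AVC: 50.620 Mbps × 4260 s = 215641.2 Mb = 26.955 GB.
HEVC: 33.420 Mbps × 4260 s = 142369.2 Mb = 17.796 GB.
Ratio: 26.955 / 17.796 = 1.515.

1.51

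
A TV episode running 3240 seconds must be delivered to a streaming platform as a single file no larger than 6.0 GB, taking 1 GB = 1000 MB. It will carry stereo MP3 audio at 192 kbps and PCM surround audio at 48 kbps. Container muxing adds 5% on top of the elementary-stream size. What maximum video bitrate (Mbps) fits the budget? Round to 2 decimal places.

Budget: 6.0 GB = 48000.0 Mb.
Stream payload after overhead: 48000.0 / 1.05 = 45714.3 Mb.
Total bitrate budget: 45714.3 Mb / 3240 s = 14.109 Mbps.
Audio total: 192 + 48 = 240 kbps = 0.240 Mbps.
Video: 14.109 − 0.240 = 13.869 Mbps.

13.87 Mbps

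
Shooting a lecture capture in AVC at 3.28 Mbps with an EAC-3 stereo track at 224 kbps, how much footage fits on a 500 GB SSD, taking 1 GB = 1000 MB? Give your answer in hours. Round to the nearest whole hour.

317 hours

Audio: 224 kbps = 0.224 Mbps.
Total bitrate: 3.28 + 0.224 = 3.504 Mbps.
Capacity: 500 GB = 4,000,000 Mb.
Recording time: 4,000,000 / 3.504 = 1,141,553 s ≈ 317 hours.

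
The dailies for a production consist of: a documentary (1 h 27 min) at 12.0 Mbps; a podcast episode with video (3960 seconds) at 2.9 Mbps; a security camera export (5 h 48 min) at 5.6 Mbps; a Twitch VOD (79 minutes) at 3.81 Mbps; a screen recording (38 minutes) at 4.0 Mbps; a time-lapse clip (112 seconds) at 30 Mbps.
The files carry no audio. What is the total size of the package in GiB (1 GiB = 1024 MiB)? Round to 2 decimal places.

25.80 GiB

documentary: 12.000 Mbps × 5220 s = 62640.0 Mb
podcast episode with video: 2.900 Mbps × 3960 s = 11484.0 Mb
security camera export: 5.600 Mbps × 20880 s = 116928.0 Mb
Twitch VOD: 3.810 Mbps × 4740 s = 18059.4 Mb
screen recording: 4.000 Mbps × 2280 s = 9120.0 Mb
time-lapse clip: 30.000 Mbps × 112 s = 3360.0 Mb
Total: 221591.4 Mb = 27698.9 MB.
= 25.80 GiB.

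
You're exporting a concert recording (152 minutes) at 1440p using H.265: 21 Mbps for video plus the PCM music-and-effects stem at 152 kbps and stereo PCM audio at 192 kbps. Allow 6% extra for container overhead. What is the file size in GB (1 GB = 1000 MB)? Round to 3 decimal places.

152 min = 9120 s
Audio total: 152 + 192 = 344 kbps = 0.344 Mbps.
Total bitrate: 21 + 0.344 = 21.344 Mbps.
Stream data: 21.344 Mbps × 9120 s = 194657.3 Mb.
With 6% container overhead: ×1.06.
206,337 Mb ÷ 8 = 25,792 MB → 25.79 GB.

25.792 GB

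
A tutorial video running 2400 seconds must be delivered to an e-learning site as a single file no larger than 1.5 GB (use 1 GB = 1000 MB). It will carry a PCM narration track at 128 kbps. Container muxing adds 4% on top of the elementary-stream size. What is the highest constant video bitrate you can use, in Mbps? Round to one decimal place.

Budget: 1.5 GB = 12000.0 Mb.
Stream payload after overhead: 12000.0 / 1.04 = 11538.5 Mb.
Total bitrate budget: 11538.5 Mb / 2400 s = 4.808 Mbps.
Audio: 128 kbps = 0.128 Mbps.
Video: 4.808 − 0.128 = 4.680 Mbps.

4.7 Mbps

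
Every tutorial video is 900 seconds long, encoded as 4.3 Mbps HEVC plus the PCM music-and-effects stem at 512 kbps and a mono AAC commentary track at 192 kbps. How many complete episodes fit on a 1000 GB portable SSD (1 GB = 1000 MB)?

1776

Audio total: 512 + 192 = 704 kbps = 0.704 Mbps.
Total bitrate: 5.004 Mbps.
Per item: 5.004 Mbps × 900 s = 4,504 Mb = 563.0 MB.
Capacity: 1000 GB = 8,000,000 Mb; 1776.36 items → 1776 complete.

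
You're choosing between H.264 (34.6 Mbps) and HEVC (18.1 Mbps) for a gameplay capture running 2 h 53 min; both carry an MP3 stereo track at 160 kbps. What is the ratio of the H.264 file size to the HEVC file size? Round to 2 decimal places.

2 h 53 min = 173 min = 10380 s
Audio: 160 kbps = 0.160 Mbps.
H.264: 34.760 Mbps × 10380 s = 360808.8 Mb = 45.101 GB.
HEVC: 18.260 Mbps × 10380 s = 189538.8 Mb = 23.692 GB.
Ratio: 45.101 / 23.692 = 1.904.

1.90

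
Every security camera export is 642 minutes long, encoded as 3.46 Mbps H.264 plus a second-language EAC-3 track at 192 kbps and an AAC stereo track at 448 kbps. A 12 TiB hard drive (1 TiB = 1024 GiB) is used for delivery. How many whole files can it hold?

668

642 min = 38520 s
Audio total: 192 + 448 = 640 kbps = 0.640 Mbps.
Total bitrate: 4.100 Mbps.
Per item: 4.100 Mbps × 38520 s = 157,932 Mb = 19,742 MB.
Capacity: 12 TiB = 105,553,116 Mb; 668.35 items → 668 complete.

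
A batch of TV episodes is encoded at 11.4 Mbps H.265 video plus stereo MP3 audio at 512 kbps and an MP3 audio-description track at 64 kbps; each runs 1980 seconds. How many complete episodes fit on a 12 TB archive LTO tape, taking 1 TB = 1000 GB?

4048

Audio total: 512 + 64 = 576 kbps = 0.576 Mbps.
Total bitrate: 11.976 Mbps.
Per item: 11.976 Mbps × 1980 s = 23,712 Mb = 2,964 MB.
Capacity: 12 TB = 96,000,000 Mb; 4048.50 items → 4048 complete.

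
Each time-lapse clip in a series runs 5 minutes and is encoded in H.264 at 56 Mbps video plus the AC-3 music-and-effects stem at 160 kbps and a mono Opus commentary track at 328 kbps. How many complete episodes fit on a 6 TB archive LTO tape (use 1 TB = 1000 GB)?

5 min = 300 s
Audio total: 160 + 328 = 488 kbps = 0.488 Mbps.
Total bitrate: 56.488 Mbps.
Per item: 56.488 Mbps × 300 s = 16,946 Mb = 2,118 MB.
Capacity: 6 TB = 48,000,000 Mb; 2832.46 items → 2832 complete.

2832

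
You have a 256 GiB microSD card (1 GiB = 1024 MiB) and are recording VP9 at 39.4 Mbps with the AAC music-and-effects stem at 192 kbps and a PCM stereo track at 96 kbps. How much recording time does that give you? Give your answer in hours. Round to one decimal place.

Audio total: 192 + 96 = 288 kbps = 0.288 Mbps.
Total bitrate: 39.4 + 0.288 = 39.688 Mbps.
Capacity: 256 GiB = 2,199,023 Mb.
Recording time: 2,199,023 / 39.688 = 55,408 s ≈ 15.4 hours.

15.4 hours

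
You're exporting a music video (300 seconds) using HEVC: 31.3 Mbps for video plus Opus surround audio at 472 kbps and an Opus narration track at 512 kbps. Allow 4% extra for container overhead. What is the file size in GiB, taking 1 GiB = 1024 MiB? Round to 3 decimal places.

Audio total: 472 + 512 = 984 kbps = 0.984 Mbps.
Total bitrate: 31.3 + 0.984 = 32.284 Mbps.
Stream data: 32.284 Mbps × 300 s = 9685.2 Mb.
With 4% container overhead: ×1.04.
10,073 Mb = 1,259,076,000 bytes ÷ 1,073,741,824 = 1.173 GiB.

1.173 GiB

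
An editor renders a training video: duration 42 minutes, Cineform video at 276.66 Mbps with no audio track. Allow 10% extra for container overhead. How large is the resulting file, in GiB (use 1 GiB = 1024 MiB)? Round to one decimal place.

42 min = 2520 s
Total bitrate: 276.66 Mbps.
Stream data: 276.660 Mbps × 2520 s = 697183.2 Mb.
With 10% container overhead: ×1.10.
766,902 Mb = 95,862,690,000 bytes ÷ 1,073,741,824 = 89.28 GiB.

89.3 GiB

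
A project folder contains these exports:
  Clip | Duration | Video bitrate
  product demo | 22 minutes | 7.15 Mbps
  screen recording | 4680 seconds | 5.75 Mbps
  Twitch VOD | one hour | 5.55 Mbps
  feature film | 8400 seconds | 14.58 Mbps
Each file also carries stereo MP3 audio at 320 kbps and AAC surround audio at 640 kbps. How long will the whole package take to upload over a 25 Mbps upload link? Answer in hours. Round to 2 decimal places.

2.18 hours

Audio total: 320 + 640 = 960 kbps = 0.960 Mbps.
product demo: 8.110 Mbps × 1320 s = 10705.2 Mb
screen recording: 6.710 Mbps × 4680 s = 31402.8 Mb
Twitch VOD: 6.510 Mbps × 3600 s = 23436.0 Mb
feature film: 15.540 Mbps × 8400 s = 130536.0 Mb
Total: 196080.0 Mb = 24510.0 MB.
At 25 Mbps: 196080.0 / 25 = 7843 s ≈ 2.18 hours.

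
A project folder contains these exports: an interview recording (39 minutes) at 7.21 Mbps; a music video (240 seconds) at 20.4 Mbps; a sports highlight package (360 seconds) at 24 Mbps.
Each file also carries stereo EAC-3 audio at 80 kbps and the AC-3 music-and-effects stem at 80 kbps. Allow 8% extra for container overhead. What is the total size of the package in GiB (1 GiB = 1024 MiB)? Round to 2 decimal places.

Audio total: 80 + 80 = 160 kbps = 0.160 Mbps.
interview recording: 7.370 Mbps × 2340 s × 1.08 = 18625.5 Mb
music video: 20.560 Mbps × 240 s × 1.08 = 5329.2 Mb
sports highlight package: 24.160 Mbps × 360 s × 1.08 = 9393.4 Mb
Total: 33348.0 Mb = 4168.5 MB.
= 3.882 GiB.

3.88 GiB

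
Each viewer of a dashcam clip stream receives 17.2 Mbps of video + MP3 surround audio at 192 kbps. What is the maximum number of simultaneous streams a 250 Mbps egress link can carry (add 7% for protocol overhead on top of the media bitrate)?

Audio: 192 kbps = 0.192 Mbps.
Per-viewer media rate: 17.392 Mbps.
On the wire with 7% overhead: 18.609 Mbps.
250 Mbps = 250.0 Mbps; 250.0 / 18.609 = 13.43 → 13 viewers.

13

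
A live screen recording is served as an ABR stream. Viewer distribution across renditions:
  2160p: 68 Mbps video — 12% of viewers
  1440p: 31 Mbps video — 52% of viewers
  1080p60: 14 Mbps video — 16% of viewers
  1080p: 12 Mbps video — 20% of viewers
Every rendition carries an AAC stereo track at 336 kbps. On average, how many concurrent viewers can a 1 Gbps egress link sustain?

Audio: 336 kbps = 0.336 Mbps.
Average per-viewer bitrate: 0.12×68.336 + 0.52×31.336 + 0.16×14.336 + 0.20×12.336 = 29.256 Mbps.
1 Gbps = 1,000 Mbps; 1,000 / 29.256 = 34.18 → 34.

34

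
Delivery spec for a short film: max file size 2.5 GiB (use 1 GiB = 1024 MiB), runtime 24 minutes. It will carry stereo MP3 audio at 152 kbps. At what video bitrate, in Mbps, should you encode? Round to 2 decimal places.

14.76 Mbps

Budget: 2.5 GiB = 21474.8 Mb.
24 min = 1440 s
Total bitrate budget: 21474.8 Mb / 1440 s = 14.913 Mbps.
Audio: 152 kbps = 0.152 Mbps.
Video: 14.913 − 0.152 = 14.761 Mbps.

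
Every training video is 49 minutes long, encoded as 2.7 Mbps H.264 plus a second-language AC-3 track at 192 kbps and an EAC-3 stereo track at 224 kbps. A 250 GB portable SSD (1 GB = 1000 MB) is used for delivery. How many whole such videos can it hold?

49 min = 2940 s
Audio total: 192 + 224 = 416 kbps = 0.416 Mbps.
Total bitrate: 3.116 Mbps.
Per item: 3.116 Mbps × 2940 s = 9,161 Mb = 1,145 MB.
Capacity: 250 GB = 2,000,000 Mb; 218.32 items → 218 complete.

218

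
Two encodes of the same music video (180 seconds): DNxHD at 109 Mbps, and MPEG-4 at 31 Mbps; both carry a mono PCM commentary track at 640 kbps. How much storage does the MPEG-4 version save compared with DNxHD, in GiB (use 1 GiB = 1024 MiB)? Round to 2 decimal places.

1.63 GiB

Audio: 640 kbps = 0.640 Mbps.
DNxHD: 109.640 Mbps × 180 s = 19735.2 Mb = 2.297 GiB.
MPEG-4: 31.640 Mbps × 180 s = 5695.2 Mb = 0.663 GiB.
Saving: 2.297 − 0.663 = 1.634 GiB.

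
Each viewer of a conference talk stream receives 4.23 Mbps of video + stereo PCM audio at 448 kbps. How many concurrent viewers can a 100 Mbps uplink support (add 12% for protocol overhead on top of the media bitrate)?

Audio: 448 kbps = 0.448 Mbps.
Per-viewer media rate: 4.678 Mbps.
On the wire with 12% overhead: 5.239 Mbps.
100 Mbps = 100.0 Mbps; 100.0 / 5.239 = 19.09 → 19 viewers.

19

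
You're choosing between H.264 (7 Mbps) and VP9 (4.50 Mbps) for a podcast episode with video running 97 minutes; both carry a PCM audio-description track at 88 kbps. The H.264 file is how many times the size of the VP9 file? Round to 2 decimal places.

1.54

97 min = 5820 s
Audio: 88 kbps = 0.088 Mbps.
H.264: 7.088 Mbps × 5820 s = 41252.2 Mb = 5.157 GB.
VP9: 4.588 Mbps × 5820 s = 26702.2 Mb = 3.338 GB.
Ratio: 5.157 / 3.338 = 1.545.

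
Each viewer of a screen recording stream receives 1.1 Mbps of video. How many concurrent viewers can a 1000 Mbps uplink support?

1000 Mbps = 1,000 Mbps; 1,000 / 1.100 = 909.09 → 909 viewers.

909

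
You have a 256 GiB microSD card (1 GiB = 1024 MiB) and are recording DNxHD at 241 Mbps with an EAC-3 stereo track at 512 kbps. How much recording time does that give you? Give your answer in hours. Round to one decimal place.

Audio: 512 kbps = 0.512 Mbps.
Total bitrate: 241 + 0.512 = 241.512 Mbps.
Capacity: 256 GiB = 2,199,023 Mb.
Recording time: 2,199,023 / 241.512 = 9,105 s ≈ 2.53 hours.

2.5 hours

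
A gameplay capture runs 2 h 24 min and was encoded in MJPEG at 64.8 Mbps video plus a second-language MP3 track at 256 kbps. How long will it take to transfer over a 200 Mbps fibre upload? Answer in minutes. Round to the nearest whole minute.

47 minutes

2 h 24 min = 144 min = 8640 s
Audio: 256 kbps = 0.256 Mbps.
Total bitrate: 65.056 Mbps.
File: 65.056 Mbps × 8640 s = 562083.8 Mb.
At 200 Mbps: 562083.8 / 200 = 2810.4 s ≈ 46.8 minutes.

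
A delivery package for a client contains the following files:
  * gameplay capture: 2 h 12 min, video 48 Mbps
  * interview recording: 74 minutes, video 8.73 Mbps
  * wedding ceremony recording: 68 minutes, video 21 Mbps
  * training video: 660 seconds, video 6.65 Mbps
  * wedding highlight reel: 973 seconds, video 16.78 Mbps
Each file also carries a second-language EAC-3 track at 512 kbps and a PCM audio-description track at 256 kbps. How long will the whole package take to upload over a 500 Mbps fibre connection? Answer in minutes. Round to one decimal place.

18.0 minutes

Audio total: 512 + 256 = 768 kbps = 0.768 Mbps.
gameplay capture: 48.768 Mbps × 7920 s = 386242.6 Mb
interview recording: 9.498 Mbps × 4440 s = 42171.1 Mb
wedding ceremony recording: 21.768 Mbps × 4080 s = 88813.4 Mb
training video: 7.418 Mbps × 660 s = 4895.9 Mb
wedding highlight reel: 17.548 Mbps × 973 s = 17074.2 Mb
Total: 539197.2 Mb = 67399.7 MB.
At 500 Mbps: 539197.2 / 500 = 1078 s ≈ 18 minutes.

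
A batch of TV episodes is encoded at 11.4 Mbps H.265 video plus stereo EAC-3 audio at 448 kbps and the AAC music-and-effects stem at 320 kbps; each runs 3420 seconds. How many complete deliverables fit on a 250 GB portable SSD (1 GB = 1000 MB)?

48

Audio total: 448 + 320 = 768 kbps = 0.768 Mbps.
Total bitrate: 12.168 Mbps.
Per item: 12.168 Mbps × 3420 s = 41,615 Mb = 5,202 MB.
Capacity: 250 GB = 2,000,000 Mb; 48.06 items → 48 complete.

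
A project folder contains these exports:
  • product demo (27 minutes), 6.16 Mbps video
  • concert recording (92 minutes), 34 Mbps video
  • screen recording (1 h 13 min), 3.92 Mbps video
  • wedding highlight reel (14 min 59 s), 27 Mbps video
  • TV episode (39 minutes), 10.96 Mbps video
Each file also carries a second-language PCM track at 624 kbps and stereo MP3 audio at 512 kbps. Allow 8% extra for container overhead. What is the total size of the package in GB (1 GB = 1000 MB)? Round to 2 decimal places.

Audio total: 624 + 512 = 1136 kbps = 1.136 Mbps.
product demo: 7.296 Mbps × 1620 s × 1.08 = 12765.1 Mb
concert recording: 35.136 Mbps × 5520 s × 1.08 = 209466.8 Mb
screen recording: 5.056 Mbps × 4380 s × 1.08 = 23916.9 Mb
wedding highlight reel: 28.136 Mbps × 899 s × 1.08 = 27317.8 Mb
TV episode: 12.096 Mbps × 2340 s × 1.08 = 30569.0 Mb
Total: 304035.6 Mb = 38004.4 MB.
= 38.00 GB.

38.00 GB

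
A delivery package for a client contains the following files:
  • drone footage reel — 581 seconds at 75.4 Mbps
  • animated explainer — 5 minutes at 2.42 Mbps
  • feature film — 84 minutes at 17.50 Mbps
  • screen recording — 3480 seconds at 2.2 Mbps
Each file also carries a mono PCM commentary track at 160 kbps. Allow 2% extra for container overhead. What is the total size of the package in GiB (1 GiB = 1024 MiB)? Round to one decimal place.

16.8 GiB

Audio: 160 kbps = 0.160 Mbps.
drone footage reel: 75.560 Mbps × 581 s × 1.02 = 44778.4 Mb
animated explainer: 2.580 Mbps × 300 s × 1.02 = 789.5 Mb
feature film: 17.660 Mbps × 5040 s × 1.02 = 90786.5 Mb
screen recording: 2.360 Mbps × 3480 s × 1.02 = 8377.1 Mb
Total: 144731.4 Mb = 18091.4 MB.
= 16.85 GiB.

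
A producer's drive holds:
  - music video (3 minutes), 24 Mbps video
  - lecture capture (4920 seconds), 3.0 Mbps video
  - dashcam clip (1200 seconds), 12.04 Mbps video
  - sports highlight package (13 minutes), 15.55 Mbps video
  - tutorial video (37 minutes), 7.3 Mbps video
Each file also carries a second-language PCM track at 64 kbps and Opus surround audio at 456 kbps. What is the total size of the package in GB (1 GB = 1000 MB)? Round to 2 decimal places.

Audio total: 64 + 456 = 520 kbps = 0.520 Mbps.
music video: 24.520 Mbps × 180 s = 4413.6 Mb
lecture capture: 3.520 Mbps × 4920 s = 17318.4 Mb
dashcam clip: 12.560 Mbps × 1200 s = 15072.0 Mb
sports highlight package: 16.070 Mbps × 780 s = 12534.6 Mb
tutorial video: 7.820 Mbps × 2220 s = 17360.4 Mb
Total: 66699.0 Mb = 8337.4 MB.
= 8.337 GB.

8.34 GB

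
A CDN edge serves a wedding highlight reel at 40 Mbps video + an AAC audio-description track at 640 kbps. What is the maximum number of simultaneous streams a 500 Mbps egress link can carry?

Audio: 640 kbps = 0.640 Mbps.
Per-viewer media rate: 40.640 Mbps.
500 Mbps = 500.0 Mbps; 500.0 / 40.640 = 12.30 → 12 viewers.

12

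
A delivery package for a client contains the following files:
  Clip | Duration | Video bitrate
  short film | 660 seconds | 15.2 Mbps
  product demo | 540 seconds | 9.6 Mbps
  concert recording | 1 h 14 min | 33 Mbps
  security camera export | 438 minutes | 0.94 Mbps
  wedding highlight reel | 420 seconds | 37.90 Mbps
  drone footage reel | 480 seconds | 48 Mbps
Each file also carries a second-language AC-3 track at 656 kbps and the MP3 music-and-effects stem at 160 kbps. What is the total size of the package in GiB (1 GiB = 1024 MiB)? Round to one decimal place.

Audio total: 656 + 160 = 816 kbps = 0.816 Mbps.
short film: 16.016 Mbps × 660 s = 10570.6 Mb
product demo: 10.416 Mbps × 540 s = 5624.6 Mb
concert recording: 33.816 Mbps × 4440 s = 150143.0 Mb
security camera export: 1.756 Mbps × 26280 s = 46147.7 Mb
wedding highlight reel: 38.716 Mbps × 420 s = 16260.7 Mb
drone footage reel: 48.816 Mbps × 480 s = 23431.7 Mb
Total: 252178.3 Mb = 31522.3 MB.
= 29.36 GiB.

29.4 GiB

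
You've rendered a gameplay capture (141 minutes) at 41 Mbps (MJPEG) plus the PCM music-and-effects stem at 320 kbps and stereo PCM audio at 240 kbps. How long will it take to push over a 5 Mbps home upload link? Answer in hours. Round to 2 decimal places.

141 min = 8460 s
Audio total: 320 + 240 = 560 kbps = 0.560 Mbps.
Total bitrate: 41.560 Mbps.
File: 41.560 Mbps × 8460 s = 351597.6 Mb.
At 5 Mbps: 351597.6 / 5 = 70319.5 s ≈ 19.5 hours.

19.53 hours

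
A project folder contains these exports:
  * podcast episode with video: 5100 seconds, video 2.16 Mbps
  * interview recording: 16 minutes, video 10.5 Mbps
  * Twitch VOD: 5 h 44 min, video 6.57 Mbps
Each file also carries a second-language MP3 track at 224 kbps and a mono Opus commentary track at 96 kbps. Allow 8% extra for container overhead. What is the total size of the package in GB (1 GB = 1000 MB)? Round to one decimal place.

22.3 GB

Audio total: 224 + 96 = 320 kbps = 0.320 Mbps.
podcast episode with video: 2.480 Mbps × 5100 s × 1.08 = 13659.8 Mb
interview recording: 10.820 Mbps × 960 s × 1.08 = 11218.2 Mb
Twitch VOD: 6.890 Mbps × 20640 s × 1.08 = 153586.4 Mb
Total: 178464.4 Mb = 22308.0 MB.
= 22.31 GB.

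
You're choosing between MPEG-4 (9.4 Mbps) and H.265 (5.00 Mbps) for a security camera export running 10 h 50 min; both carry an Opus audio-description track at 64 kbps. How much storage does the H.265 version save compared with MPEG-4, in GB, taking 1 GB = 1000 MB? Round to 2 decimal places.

21.45 GB

10 h 50 min = 650 min = 39000 s
Audio: 64 kbps = 0.064 Mbps.
MPEG-4: 9.464 Mbps × 39000 s = 369096.0 Mb = 46.137 GB.
H.265: 5.064 Mbps × 39000 s = 197496.0 Mb = 24.687 GB.
Saving: 46.137 − 24.687 = 21.450 GB.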